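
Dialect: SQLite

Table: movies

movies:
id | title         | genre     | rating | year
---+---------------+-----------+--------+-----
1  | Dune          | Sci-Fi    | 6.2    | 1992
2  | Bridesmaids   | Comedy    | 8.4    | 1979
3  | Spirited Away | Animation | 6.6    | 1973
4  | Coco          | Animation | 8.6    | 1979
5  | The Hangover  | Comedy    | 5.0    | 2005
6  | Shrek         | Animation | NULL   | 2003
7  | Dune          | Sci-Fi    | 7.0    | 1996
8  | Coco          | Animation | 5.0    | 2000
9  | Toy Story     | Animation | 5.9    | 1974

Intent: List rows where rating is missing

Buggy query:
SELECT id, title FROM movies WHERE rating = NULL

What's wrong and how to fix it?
Bug: Comparing to NULL with '=' never matches; NULL = NULL is unknown, not true

Fix: Replace '= NULL' with 'IS NULL'

Corrected query:
SELECT id, title FROM movies WHERE rating IS NULL

Result:
id | title
---+------
6  | Shrek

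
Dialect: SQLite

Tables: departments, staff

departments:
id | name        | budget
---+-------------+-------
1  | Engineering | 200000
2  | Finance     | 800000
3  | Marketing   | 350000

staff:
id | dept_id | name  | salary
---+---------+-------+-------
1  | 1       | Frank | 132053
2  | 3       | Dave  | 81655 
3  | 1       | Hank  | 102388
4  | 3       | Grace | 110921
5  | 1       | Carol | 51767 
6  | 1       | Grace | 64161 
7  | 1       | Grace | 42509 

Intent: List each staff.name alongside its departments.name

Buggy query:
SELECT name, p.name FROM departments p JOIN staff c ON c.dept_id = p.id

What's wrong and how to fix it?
Bug: 'name' exists in both joined tables, so the database can't tell which one is meant

Fix: Qualify the column with its table alias (c.name)

Corrected query:
SELECT c.name, p.name FROM departments p JOIN staff c ON c.dept_id = p.id

Result:
name  | name       
------+------------
Frank | Engineering
Dave  | Marketing  
Hank  | Engineering
Grace | Marketing  
Carol | Engineering
Grace | Engineering
Grace | Engineering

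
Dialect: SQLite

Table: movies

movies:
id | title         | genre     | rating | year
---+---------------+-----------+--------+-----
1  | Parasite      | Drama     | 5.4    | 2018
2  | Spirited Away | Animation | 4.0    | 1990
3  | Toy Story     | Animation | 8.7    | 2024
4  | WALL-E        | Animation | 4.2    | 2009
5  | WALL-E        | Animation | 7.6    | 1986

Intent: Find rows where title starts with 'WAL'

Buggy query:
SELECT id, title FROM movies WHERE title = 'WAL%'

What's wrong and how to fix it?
Bug: '=' compares the literal string including the % character; pattern matching needs LIKE

Fix: Use LIKE for wildcard pattern matching

Corrected query:
SELECT id, title FROM movies WHERE title LIKE 'WAL%'

Result:
id | title 
---+-------
4  | WALL-E
5  | WALL-E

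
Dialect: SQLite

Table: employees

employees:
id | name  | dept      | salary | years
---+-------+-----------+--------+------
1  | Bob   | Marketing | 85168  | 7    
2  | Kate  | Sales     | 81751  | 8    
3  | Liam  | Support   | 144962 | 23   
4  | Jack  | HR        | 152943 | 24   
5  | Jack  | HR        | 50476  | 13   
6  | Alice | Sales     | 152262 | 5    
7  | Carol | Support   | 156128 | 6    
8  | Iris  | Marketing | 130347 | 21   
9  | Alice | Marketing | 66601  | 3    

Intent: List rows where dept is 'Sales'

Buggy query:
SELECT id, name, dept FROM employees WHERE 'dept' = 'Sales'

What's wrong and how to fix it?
Bug: 'dept' in single quotes is a string literal, not the column; the comparison is literal-vs-literal and never true

Fix: Remove the quotes around the column name (or use double quotes for an identifier)

Corrected query:
SELECT id, name, dept FROM employees WHERE dept = 'Sales'

Result:
id | name  | dept 
---+-------+------
2  | Kate  | Sales
6  | Alice | Sales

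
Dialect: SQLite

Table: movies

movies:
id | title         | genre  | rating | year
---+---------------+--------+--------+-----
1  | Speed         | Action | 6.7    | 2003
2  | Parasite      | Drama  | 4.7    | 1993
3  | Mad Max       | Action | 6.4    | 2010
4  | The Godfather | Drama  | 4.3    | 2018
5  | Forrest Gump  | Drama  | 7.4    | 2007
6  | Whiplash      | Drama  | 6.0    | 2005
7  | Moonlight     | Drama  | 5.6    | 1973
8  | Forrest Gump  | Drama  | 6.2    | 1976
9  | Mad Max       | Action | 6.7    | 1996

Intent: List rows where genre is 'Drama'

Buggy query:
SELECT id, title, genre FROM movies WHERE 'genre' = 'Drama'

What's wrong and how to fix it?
Bug: Single quotes denote string literals in SQL; the column name is being compared as a constant string

Fix: Remove the quotes around the column name (or use double quotes for an identifier)

Corrected query:
SELECT id, title, genre FROM movies WHERE genre = 'Drama'

Result:
id | title         | genre
---+---------------+------
2  | Parasite      | Drama
4  | The Godfather | Drama
5  | Forrest Gump  | Drama
6  | Whiplash      | Drama
7  | Moonlight     | Drama
8  | Forrest Gump  | Drama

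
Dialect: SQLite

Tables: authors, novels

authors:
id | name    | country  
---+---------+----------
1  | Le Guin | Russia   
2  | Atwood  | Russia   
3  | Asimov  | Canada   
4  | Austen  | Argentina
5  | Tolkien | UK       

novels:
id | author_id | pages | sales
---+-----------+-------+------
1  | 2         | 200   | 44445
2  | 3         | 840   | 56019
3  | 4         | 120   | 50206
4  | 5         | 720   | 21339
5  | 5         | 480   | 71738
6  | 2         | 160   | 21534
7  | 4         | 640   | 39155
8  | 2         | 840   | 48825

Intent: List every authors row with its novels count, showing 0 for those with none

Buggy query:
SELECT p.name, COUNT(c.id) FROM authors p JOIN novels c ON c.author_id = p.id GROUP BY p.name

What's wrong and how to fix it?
Bug: An inner join excludes parents with zero children

Fix: Switch to LEFT JOIN to retain unmatched parent rows

Corrected query:
SELECT p.name, COUNT(c.id) FROM authors p LEFT JOIN novels c ON c.author_id = p.id GROUP BY p.name

Result:
name    | COUNT(c.id)
--------+------------
Asimov  | 1          
Atwood  | 3          
Austen  | 2          
Le Guin | 0          
Tolkien | 2          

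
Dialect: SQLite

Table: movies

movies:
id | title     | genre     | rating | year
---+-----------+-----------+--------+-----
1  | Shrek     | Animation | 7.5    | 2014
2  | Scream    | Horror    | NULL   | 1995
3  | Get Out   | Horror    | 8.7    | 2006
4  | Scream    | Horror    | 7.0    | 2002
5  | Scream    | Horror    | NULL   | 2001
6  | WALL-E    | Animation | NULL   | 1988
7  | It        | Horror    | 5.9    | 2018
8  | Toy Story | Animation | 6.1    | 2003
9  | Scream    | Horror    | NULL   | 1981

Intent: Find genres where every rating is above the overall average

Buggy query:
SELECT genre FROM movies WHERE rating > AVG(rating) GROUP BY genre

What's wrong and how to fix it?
Bug: WHERE evaluates per row before aggregation, so AVG() is unavailable

Fix: Compute the overall average in a scalar subquery and compare each group's MIN against it in HAVING

Corrected query:
SELECT genre FROM movies GROUP BY genre HAVING MIN(rating) > (SELECT AVG(rating) FROM movies)

Result:
(no rows)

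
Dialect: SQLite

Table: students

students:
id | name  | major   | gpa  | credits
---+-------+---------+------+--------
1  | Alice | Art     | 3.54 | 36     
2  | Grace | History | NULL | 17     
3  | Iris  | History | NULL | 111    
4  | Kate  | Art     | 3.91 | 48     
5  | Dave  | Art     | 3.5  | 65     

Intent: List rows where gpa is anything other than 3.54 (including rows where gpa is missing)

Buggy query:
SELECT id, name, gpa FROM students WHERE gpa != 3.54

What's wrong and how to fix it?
Bug: Inequality against NULL is unknown, not true; rows with NULL are dropped

Fix: Handle NULL separately with IS NULL alongside the inequality

Corrected query:
SELECT id, name, gpa FROM students WHERE gpa != 3.54 OR gpa IS NULL

Result:
id | name  | gpa 
---+-------+-----
2  | Grace | NULL
3  | Iris  | NULL
4  | Kate  | 3.91
5  | Dave  | 3.5 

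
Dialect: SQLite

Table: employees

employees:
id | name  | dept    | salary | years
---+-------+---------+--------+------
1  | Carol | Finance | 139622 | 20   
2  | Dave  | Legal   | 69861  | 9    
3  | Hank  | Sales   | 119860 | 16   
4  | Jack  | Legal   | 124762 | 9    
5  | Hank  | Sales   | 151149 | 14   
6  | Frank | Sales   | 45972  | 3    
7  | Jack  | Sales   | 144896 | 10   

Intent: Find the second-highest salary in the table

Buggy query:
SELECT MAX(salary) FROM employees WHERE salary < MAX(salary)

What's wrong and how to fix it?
Bug: The inner MAX is an aggregate inside WHERE, which is not allowed

Fix: Compute the overall MAX in a subquery, then take MAX of rows below it

Corrected query:
SELECT MAX(salary) FROM employees WHERE salary < (SELECT MAX(salary) FROM employees)

Result:
MAX(salary)
-----------
144896     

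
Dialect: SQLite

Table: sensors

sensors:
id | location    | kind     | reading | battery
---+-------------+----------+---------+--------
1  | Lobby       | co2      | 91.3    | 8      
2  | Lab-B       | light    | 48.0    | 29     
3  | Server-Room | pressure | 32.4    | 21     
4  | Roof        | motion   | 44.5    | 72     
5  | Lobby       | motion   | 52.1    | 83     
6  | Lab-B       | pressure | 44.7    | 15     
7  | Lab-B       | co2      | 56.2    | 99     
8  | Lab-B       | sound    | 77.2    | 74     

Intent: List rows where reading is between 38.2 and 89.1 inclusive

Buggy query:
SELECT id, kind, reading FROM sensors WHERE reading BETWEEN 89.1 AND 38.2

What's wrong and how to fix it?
Bug: The bounds are reversed; BETWEEN a AND b requires a <= b to match anything

Fix: Write BETWEEN 38.2 AND 89.1

Corrected query:
SELECT id, kind, reading FROM sensors WHERE reading BETWEEN 38.2 AND 89.1

Result:
id | kind     | reading
---+----------+--------
2  | light    | 48     
4  | motion   | 44.5   
5  | motion   | 52.1   
6  | pressure | 44.7   
7  | co2      | 56.2   
8  | sound    | 77.2   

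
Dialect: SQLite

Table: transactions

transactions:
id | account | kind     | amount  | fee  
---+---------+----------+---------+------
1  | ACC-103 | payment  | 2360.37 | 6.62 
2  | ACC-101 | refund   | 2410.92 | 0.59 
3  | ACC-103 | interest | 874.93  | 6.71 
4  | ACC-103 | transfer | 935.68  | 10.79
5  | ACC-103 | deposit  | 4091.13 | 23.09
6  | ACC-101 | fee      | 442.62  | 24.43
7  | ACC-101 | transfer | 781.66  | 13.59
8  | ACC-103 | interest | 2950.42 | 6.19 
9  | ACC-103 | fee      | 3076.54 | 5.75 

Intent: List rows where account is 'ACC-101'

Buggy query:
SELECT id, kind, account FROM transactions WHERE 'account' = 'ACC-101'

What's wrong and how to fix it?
Bug: Single quotes denote string literals in SQL; the column name is being compared as a constant string

Fix: Reference the column as account without single quotes

Corrected query:
SELECT id, kind, account FROM transactions WHERE account = 'ACC-101'

Result:
id | kind     | account
---+----------+--------
2  | refund   | ACC-101
6  | fee      | ACC-101
7  | transfer | ACC-101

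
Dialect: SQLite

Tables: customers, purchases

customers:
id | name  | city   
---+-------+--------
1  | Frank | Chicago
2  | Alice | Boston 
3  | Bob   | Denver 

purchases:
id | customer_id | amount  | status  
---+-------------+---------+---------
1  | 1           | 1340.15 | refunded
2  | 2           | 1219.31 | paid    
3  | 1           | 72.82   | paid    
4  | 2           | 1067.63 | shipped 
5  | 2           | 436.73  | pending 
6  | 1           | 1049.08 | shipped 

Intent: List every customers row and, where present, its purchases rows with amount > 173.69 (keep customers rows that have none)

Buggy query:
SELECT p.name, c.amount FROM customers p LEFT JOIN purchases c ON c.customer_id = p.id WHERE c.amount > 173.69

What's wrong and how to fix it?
Bug: A WHERE condition on the right-hand table after LEFT JOIN drops unmatched parents

Fix: Move the right-table condition into the ON clause so unmatched parents are kept

Corrected query:
SELECT p.name, c.amount FROM customers p LEFT JOIN purchases c ON c.customer_id = p.id AND c.amount > 173.69

Result:
name  | amount 
------+--------
Frank | 1049.08
Frank | 1340.15
Alice | 436.73 
Alice | 1067.63
Alice | 1219.31
Bob   | NULL   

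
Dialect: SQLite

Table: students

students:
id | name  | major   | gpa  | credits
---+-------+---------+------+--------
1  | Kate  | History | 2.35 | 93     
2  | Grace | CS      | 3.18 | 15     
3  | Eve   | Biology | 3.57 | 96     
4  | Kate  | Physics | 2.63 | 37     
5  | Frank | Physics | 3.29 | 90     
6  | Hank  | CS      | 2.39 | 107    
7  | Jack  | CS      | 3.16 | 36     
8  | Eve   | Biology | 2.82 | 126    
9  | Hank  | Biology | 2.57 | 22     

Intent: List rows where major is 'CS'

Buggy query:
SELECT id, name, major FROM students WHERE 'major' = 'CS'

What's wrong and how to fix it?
Bug: Single quotes denote string literals in SQL; the column name is being compared as a constant string

Fix: Remove the quotes around the column name (or use double quotes for an identifier)

Corrected query:
SELECT id, name, major FROM students WHERE major = 'CS'

Result:
id | name  | major
---+-------+------
2  | Grace | CS   
6  | Hank  | CS   
7  | Jack  | CS   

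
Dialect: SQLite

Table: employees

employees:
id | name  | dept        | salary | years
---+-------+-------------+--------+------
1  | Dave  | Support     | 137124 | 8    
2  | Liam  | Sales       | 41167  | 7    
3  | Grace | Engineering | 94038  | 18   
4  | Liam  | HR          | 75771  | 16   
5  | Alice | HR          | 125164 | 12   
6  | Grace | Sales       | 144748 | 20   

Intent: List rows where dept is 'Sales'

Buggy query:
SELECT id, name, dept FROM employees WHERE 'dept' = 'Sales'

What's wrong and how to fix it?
Bug: 'dept' in single quotes is a string literal, not the column; the comparison is literal-vs-literal and never true

Fix: Remove the quotes around the column name (or use double quotes for an identifier)

Corrected query:
SELECT id, name, dept FROM employees WHERE dept = 'Sales'

Result:
id | name  | dept 
---+-------+------
2  | Liam  | Sales
6  | Grace | Sales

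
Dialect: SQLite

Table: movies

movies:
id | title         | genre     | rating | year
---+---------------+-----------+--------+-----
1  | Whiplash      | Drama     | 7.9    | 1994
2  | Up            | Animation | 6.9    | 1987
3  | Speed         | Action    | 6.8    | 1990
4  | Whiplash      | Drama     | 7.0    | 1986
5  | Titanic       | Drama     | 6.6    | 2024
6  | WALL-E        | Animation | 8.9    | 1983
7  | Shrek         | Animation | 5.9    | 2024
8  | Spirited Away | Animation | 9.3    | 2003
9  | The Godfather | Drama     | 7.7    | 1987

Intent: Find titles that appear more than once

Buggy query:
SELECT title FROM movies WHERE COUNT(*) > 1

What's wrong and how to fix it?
Bug: COUNT(*) is an aggregate and cannot be used in WHERE

Fix: GROUP BY title, then filter groups with HAVING COUNT(*) > 1

Corrected query:
SELECT title FROM movies GROUP BY title HAVING COUNT(*) > 1

Result:
title   
--------
Whiplash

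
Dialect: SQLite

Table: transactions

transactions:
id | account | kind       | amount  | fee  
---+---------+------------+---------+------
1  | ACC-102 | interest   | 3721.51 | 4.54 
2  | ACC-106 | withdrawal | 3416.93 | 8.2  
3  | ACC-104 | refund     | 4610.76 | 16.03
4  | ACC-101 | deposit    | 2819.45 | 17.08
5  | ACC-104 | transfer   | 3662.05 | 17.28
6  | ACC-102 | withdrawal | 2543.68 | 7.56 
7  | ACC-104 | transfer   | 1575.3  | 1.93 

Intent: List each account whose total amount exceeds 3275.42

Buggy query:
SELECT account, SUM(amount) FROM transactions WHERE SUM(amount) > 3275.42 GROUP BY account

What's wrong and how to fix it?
Bug: Aggregate functions cannot appear in a WHERE clause

Fix: Use HAVING (which filters groups after aggregation) instead of WHERE

Corrected query:
SELECT account, SUM(amount) FROM transactions GROUP BY account HAVING SUM(amount) > 3275.42

Result:
account | SUM(amount)
--------+------------
ACC-102 | 6265.19    
ACC-104 | 9848.11    
ACC-106 | 3416.93    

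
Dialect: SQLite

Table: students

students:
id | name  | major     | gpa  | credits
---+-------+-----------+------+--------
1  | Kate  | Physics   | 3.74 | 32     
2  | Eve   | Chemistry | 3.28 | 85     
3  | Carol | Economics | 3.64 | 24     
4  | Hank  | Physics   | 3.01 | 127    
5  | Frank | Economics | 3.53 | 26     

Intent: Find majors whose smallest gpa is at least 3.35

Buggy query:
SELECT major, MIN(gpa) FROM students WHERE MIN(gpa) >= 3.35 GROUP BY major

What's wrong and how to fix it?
Bug: MIN() in WHERE is a misuse of aggregate

Fix: Replace WHERE with HAVING after the GROUP BY

Corrected query:
SELECT major, MIN(gpa) FROM students GROUP BY major HAVING MIN(gpa) >= 3.35

Result:
major     | MIN(gpa)
----------+---------
Economics | 3.53    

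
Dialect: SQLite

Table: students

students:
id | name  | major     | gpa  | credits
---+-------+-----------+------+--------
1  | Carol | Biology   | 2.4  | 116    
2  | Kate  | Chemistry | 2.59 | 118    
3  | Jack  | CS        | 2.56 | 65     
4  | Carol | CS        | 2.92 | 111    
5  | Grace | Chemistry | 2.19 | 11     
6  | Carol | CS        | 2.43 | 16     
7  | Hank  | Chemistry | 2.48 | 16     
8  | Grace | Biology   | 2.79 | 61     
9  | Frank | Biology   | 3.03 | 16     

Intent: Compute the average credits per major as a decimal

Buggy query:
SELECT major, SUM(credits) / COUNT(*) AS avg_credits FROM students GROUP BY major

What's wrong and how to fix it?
Bug: Both operands are integers, so '/' performs integer division and truncates

Fix: Cast one side to REAL so the division keeps the fractional part

Corrected query:
SELECT major, SUM(credits) * 1.0 / COUNT(*) AS avg_credits FROM students GROUP BY major

Result:
major     | avg_credits
----------+------------
Biology   | 64.333333  
CS        | 64         
Chemistry | 48.333333  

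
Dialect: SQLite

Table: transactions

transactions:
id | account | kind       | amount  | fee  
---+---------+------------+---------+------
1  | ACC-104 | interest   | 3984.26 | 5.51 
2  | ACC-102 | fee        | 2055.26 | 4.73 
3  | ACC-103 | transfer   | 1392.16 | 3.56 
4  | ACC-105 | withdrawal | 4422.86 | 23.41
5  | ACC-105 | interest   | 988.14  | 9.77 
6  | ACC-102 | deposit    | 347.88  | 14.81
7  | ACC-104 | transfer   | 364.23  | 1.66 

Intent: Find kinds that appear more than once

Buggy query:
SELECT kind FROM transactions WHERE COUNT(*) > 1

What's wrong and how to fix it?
Bug: WHERE can't reference COUNT(*); aggregates are computed after WHERE

Fix: Group first, then use HAVING for the count condition

Corrected query:
SELECT kind FROM transactions GROUP BY kind HAVING COUNT(*) > 1

Result:
kind    
--------
interest
transfer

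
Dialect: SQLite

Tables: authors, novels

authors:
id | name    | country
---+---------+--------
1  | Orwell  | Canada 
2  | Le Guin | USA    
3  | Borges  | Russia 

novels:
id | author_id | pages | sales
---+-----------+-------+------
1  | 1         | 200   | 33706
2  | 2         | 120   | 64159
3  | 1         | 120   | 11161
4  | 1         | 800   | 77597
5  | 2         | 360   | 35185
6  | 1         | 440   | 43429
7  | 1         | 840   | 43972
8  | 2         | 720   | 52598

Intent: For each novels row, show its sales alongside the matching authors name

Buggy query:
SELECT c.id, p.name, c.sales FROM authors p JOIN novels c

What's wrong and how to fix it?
Bug: Missing join condition: each novels row is matched to all authors rows instead of just its own

Fix: Specify the join condition linking the foreign key to the parent id

Corrected query:
SELECT c.id, p.name, c.sales FROM authors p JOIN novels c ON c.author_id = p.id

Result:
id | name    | sales
---+---------+------
1  | Orwell  | 33706
2  | Le Guin | 64159
3  | Orwell  | 11161
4  | Orwell  | 77597
5  | Le Guin | 35185
6  | Orwell  | 43429
7  | Orwell  | 43972
8  | Le Guin | 52598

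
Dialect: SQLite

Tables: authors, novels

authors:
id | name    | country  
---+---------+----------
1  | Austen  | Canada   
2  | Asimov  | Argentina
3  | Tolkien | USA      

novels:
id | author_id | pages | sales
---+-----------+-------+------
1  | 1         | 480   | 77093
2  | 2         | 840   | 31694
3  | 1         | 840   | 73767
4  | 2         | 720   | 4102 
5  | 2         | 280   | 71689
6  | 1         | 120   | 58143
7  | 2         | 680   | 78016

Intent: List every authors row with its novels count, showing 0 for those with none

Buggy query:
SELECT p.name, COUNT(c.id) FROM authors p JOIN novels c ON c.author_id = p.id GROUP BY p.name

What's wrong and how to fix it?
Bug: An inner join excludes parents with zero children

Fix: Switch to LEFT JOIN to retain unmatched parent rows

Corrected query:
SELECT p.name, COUNT(c.id) FROM authors p LEFT JOIN novels c ON c.author_id = p.id GROUP BY p.name

Result:
name    | COUNT(c.id)
--------+------------
Asimov  | 4          
Austen  | 3          
Tolkien | 0          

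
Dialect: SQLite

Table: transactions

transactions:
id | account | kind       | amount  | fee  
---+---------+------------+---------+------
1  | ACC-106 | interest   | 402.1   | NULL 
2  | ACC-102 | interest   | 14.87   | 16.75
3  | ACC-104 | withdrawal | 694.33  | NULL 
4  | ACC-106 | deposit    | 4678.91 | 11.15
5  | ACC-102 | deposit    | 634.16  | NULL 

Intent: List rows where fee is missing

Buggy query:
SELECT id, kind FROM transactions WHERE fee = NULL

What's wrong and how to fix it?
Bug: Comparing to NULL with '=' never matches; NULL = NULL is unknown, not true

Fix: Replace '= NULL' with 'IS NULL'

Corrected query:
SELECT id, kind FROM transactions WHERE fee IS NULL

Result:
id | kind      
---+-----------
1  | interest  
3  | withdrawal
5  | deposit   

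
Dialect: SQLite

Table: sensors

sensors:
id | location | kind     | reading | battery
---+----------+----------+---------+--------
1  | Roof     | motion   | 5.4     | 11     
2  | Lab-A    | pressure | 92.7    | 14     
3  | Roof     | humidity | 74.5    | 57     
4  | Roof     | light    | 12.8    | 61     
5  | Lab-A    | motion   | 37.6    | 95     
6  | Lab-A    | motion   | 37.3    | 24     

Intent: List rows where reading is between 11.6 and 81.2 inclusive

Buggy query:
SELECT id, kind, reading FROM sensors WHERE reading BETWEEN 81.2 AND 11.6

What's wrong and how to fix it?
Bug: BETWEEN expects the lower bound first; with 81.2 AND 11.6 the range is empty

Fix: Swap the bounds so the smaller value comes first

Corrected query:
SELECT id, kind, reading FROM sensors WHERE reading BETWEEN 11.6 AND 81.2

Result:
id | kind     | reading
---+----------+--------
3  | humidity | 74.5   
4  | light    | 12.8   
5  | motion   | 37.6   
6  | motion   | 37.3   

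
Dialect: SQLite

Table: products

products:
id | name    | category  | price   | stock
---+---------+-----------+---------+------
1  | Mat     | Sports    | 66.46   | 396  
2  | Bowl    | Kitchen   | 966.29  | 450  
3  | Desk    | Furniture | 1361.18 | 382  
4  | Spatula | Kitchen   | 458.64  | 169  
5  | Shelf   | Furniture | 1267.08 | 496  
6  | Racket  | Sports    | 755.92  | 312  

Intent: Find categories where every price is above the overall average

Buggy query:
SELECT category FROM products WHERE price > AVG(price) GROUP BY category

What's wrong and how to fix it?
Bug: WHERE evaluates per row before aggregation, so AVG() is unavailable

Fix: Compute the overall average in a scalar subquery and compare each group's MIN against it in HAVING

Corrected query:
SELECT category FROM products GROUP BY category HAVING MIN(price) > (SELECT AVG(price) FROM products)

Result:
category 
---------
Furniture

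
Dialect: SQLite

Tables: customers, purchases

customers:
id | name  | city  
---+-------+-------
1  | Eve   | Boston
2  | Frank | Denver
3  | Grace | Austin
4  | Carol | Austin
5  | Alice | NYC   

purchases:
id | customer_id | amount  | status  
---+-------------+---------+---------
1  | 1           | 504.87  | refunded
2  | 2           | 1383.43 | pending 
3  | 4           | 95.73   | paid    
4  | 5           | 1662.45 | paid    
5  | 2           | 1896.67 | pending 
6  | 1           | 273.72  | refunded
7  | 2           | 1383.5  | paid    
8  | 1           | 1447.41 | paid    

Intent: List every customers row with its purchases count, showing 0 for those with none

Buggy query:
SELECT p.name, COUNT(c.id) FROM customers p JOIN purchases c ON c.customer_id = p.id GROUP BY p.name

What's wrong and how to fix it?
Bug: INNER JOIN drops customers rows that have no matching purchases rows

Fix: Use LEFT JOIN so parents without children still appear (COUNT(c.id) gives 0)

Corrected query:
SELECT p.name, COUNT(c.id) FROM customers p LEFT JOIN purchases c ON c.customer_id = p.id GROUP BY p.name

Result:
name  | COUNT(c.id)
------+------------
Alice | 1          
Carol | 1          
Eve   | 3          
Frank | 3          
Grace | 0          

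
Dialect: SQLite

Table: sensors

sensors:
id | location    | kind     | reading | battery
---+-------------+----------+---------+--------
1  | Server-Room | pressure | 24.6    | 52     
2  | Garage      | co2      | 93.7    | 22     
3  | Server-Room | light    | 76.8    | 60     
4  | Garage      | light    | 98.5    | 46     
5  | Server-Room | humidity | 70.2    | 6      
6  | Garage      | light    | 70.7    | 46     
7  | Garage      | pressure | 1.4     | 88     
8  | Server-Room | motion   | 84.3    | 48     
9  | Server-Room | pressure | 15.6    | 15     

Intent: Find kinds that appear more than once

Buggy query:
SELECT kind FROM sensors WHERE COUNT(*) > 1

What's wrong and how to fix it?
Bug: COUNT(*) is an aggregate and cannot be used in WHERE

Fix: Group first, then use HAVING for the count condition

Corrected query:
SELECT kind FROM sensors GROUP BY kind HAVING COUNT(*) > 1

Result:
kind    
--------
light   
pressure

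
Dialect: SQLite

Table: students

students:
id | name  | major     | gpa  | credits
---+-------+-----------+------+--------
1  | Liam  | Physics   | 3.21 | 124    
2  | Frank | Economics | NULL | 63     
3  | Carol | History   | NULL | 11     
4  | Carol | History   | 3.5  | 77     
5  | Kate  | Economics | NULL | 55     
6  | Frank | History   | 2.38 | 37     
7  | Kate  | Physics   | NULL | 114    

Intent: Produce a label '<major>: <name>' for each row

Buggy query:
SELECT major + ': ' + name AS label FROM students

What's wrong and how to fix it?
Bug: '+' is numeric addition; on text columns SQLite converts them to 0 instead of concatenating

Fix: Replace + with || to concatenate text

Corrected query:
SELECT major || ': ' || name AS label FROM students

Result:
label           
----------------
Physics: Liam   
Economics: Frank
History: Carol  
History: Carol  
Economics: Kate 
History: Frank  
Physics: Kate   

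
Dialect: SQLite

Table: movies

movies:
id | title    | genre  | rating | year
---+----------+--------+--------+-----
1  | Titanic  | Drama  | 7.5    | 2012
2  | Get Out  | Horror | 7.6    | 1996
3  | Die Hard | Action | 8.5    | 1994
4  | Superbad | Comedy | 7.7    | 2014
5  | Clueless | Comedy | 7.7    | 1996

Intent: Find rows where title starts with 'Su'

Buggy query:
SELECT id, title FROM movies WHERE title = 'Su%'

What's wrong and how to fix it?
Bug: Wildcards only work with LIKE; '=' treats '%' as a literal character

Fix: Use LIKE for wildcard pattern matching

Corrected query:
SELECT id, title FROM movies WHERE title LIKE 'Su%'

Result:
id | title   
---+---------
4  | Superbad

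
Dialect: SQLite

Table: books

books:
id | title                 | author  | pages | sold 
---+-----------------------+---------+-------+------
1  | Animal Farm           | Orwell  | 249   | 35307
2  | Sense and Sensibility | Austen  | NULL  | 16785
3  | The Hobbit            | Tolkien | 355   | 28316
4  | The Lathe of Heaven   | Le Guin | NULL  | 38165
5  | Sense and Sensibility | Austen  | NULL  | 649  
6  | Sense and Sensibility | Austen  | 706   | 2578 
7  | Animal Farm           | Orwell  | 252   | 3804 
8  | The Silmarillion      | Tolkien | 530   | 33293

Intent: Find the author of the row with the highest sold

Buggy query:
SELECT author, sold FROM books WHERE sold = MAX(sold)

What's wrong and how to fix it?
Bug: MAX(sold) is an aggregate and cannot be used directly in WHERE

Fix: Wrap MAX in a scalar subquery so WHERE compares against a single value

Corrected query:
SELECT author, sold FROM books WHERE sold = (SELECT MAX(sold) FROM books)

Result:
author  | sold 
--------+------
Le Guin | 38165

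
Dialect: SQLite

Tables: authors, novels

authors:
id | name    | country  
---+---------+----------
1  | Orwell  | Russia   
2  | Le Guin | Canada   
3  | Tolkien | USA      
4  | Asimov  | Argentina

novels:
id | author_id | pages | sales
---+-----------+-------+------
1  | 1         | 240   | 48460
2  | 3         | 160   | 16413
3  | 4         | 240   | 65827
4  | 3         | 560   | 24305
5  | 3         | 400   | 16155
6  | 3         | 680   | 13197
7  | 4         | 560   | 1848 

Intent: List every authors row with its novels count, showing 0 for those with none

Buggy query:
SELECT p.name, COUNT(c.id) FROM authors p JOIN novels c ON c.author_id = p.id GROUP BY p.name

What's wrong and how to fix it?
Bug: INNER JOIN drops authors rows that have no matching novels rows

Fix: Use LEFT JOIN so parents without children still appear (COUNT(c.id) gives 0)

Corrected query:
SELECT p.name, COUNT(c.id) FROM authors p LEFT JOIN novels c ON c.author_id = p.id GROUP BY p.name

Result:
name    | COUNT(c.id)
--------+------------
Asimov  | 2          
Le Guin | 0          
Orwell  | 1          
Tolkien | 4          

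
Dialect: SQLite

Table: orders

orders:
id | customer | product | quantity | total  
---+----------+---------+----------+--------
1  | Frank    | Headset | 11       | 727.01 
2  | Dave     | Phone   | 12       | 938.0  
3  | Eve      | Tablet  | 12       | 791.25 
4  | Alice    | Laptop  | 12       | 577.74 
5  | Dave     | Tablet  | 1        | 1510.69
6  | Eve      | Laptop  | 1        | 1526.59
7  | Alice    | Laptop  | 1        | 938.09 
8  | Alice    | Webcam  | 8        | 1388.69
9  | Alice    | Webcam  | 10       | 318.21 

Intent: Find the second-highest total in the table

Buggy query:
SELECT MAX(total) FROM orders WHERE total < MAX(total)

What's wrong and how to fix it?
Bug: The inner MAX is an aggregate inside WHERE, which is not allowed

Fix: Put the inner MAX in a scalar subquery

Corrected query:
SELECT MAX(total) FROM orders WHERE total < (SELECT MAX(total) FROM orders)

Result:
MAX(total)
----------
1510.69   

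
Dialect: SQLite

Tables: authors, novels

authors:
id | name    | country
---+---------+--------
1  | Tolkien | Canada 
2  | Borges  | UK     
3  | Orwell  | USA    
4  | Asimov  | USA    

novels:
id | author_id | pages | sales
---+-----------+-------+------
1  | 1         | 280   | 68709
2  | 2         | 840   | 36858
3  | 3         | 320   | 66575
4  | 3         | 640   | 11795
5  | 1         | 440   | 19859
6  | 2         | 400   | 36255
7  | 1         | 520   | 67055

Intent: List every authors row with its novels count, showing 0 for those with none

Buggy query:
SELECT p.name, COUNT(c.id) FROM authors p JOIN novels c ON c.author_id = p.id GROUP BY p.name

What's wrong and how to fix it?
Bug: INNER JOIN drops authors rows that have no matching novels rows

Fix: Use LEFT JOIN so parents without children still appear (COUNT(c.id) gives 0)

Corrected query:
SELECT p.name, COUNT(c.id) FROM authors p LEFT JOIN novels c ON c.author_id = p.id GROUP BY p.name

Result:
name    | COUNT(c.id)
--------+------------
Asimov  | 0          
Borges  | 2          
Orwell  | 2          
Tolkien | 3          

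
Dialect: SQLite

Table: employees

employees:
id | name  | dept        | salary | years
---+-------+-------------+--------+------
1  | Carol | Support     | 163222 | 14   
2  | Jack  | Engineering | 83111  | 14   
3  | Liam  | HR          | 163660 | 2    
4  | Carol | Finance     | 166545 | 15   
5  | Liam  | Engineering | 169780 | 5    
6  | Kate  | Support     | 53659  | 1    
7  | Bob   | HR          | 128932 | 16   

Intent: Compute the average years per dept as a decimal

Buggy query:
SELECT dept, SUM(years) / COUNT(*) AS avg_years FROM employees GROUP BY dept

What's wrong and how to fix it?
Bug: Both operands are integers, so '/' performs integer division and truncates

Fix: Cast one side to REAL so the division keeps the fractional part

Corrected query:
SELECT dept, SUM(years) * 1.0 / COUNT(*) AS avg_years FROM employees GROUP BY dept

Result:
dept        | avg_years
------------+----------
Engineering | 9.5      
Finance     | 15       
HR          | 9        
Support     | 7.5      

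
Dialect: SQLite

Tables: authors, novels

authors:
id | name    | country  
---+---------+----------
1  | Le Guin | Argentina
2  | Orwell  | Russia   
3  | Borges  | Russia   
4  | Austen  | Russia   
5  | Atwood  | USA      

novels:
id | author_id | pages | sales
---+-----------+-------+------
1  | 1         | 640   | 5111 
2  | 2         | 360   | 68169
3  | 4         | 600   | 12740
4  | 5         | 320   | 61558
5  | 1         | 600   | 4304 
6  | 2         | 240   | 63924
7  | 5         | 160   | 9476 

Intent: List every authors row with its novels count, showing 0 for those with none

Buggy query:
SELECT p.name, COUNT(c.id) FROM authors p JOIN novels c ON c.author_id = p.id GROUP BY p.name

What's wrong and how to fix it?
Bug: An inner join excludes parents with zero children

Fix: Use LEFT JOIN so parents without children still appear (COUNT(c.id) gives 0)

Corrected query:
SELECT p.name, COUNT(c.id) FROM authors p LEFT JOIN novels c ON c.author_id = p.id GROUP BY p.name

Result:
name    | COUNT(c.id)
--------+------------
Atwood  | 2          
Austen  | 1          
Borges  | 0          
Le Guin | 2          
Orwell  | 2          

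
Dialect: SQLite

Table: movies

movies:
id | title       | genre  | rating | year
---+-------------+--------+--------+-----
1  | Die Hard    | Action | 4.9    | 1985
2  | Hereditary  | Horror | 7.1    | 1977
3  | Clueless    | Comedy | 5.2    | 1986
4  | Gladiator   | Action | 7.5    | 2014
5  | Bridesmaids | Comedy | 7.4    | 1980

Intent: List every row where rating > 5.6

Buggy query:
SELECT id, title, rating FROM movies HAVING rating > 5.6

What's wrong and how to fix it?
Bug: This is a non-aggregate query (no GROUP BY, no aggregates), so in SQLite the HAVING clause is invalid here; a row-level condition belongs in WHERE

Fix: Replace HAVING with WHERE since the condition applies to individual rows

Corrected query:
SELECT id, title, rating FROM movies WHERE rating > 5.6

Result:
id | title       | rating
---+-------------+-------
2  | Hereditary  | 7.1   
4  | Gladiator   | 7.5   
5  | Bridesmaids | 7.4   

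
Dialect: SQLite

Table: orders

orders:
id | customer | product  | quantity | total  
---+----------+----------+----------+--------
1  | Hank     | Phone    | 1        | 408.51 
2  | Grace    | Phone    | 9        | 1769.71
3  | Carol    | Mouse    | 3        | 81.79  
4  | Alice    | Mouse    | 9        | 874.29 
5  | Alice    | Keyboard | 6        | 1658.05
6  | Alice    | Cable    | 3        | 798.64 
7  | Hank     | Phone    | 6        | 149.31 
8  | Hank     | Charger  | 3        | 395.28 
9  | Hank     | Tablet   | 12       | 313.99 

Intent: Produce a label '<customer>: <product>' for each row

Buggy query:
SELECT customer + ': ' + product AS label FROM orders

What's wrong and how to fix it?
Bug: '+' is numeric addition; on text columns SQLite converts them to 0 instead of concatenating

Fix: Use the || operator for string concatenation

Corrected query:
SELECT customer || ': ' || product AS label FROM orders

Result:
label          
---------------
Hank: Phone    
Grace: Phone   
Carol: Mouse   
Alice: Mouse   
Alice: Keyboard
Alice: Cable   
Hank: Phone    
Hank: Charger  
Hank: Tablet   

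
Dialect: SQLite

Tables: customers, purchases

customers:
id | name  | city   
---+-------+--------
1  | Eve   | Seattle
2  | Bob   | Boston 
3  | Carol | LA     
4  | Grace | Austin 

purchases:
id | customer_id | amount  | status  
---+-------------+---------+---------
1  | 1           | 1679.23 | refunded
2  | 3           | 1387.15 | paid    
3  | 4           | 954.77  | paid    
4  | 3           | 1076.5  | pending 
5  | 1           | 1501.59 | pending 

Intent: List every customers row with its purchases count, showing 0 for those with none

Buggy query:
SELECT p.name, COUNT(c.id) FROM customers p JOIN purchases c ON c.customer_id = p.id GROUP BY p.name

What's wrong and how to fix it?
Bug: INNER JOIN drops customers rows that have no matching purchases rows

Fix: Use LEFT JOIN so parents without children still appear (COUNT(c.id) gives 0)

Corrected query:
SELECT p.name, COUNT(c.id) FROM customers p LEFT JOIN purchases c ON c.customer_id = p.id GROUP BY p.name

Result:
name  | COUNT(c.id)
------+------------
Bob   | 0          
Carol | 2          
Eve   | 2          
Grace | 1          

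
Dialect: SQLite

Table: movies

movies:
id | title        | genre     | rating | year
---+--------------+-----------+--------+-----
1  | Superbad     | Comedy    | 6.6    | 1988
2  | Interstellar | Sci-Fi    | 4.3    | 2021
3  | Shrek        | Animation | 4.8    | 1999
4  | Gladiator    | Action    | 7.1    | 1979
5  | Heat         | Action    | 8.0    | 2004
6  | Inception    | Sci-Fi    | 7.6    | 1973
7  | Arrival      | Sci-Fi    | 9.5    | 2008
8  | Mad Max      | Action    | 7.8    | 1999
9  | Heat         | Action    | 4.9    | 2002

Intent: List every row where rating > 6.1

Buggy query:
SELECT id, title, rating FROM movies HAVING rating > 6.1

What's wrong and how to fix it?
Bug: This is a non-aggregate query (no GROUP BY, no aggregates), so in SQLite the HAVING clause is invalid here; a row-level condition belongs in WHERE

Fix: Use WHERE for row-level filtering

Corrected query:
SELECT id, title, rating FROM movies WHERE rating > 6.1

Result:
id | title     | rating
---+-----------+-------
1  | Superbad  | 6.6   
4  | Gladiator | 7.1   
5  | Heat      | 8     
6  | Inception | 7.6   
7  | Arrival   | 9.5   
8  | Mad Max   | 7.8   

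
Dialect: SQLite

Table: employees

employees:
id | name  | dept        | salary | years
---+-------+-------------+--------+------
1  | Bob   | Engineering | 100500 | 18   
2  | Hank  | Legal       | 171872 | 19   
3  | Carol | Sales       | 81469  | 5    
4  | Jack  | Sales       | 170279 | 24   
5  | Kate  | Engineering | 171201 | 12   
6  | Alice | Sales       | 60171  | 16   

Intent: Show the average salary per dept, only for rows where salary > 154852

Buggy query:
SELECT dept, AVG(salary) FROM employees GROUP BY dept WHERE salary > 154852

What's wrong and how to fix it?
Bug: WHERE cannot follow GROUP BY

Fix: Place WHERE between FROM and GROUP BY

Corrected query:
SELECT dept, AVG(salary) FROM employees WHERE salary > 154852 GROUP BY dept

Result:
dept        | AVG(salary)
------------+------------
Engineering | 171201     
Legal       | 171872     
Sales       | 170279     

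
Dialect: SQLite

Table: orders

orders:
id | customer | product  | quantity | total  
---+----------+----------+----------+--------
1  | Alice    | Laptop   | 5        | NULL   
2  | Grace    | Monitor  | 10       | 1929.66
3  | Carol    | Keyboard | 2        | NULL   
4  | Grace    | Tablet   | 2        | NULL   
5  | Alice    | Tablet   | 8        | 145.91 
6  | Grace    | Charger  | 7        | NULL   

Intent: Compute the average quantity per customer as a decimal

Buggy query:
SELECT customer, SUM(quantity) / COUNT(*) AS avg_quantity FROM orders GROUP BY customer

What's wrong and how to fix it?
Bug: SUM(quantity) and COUNT(*) are both integers; the division truncates the fractional part

Fix: Cast one side to REAL so the division keeps the fractional part

Corrected query:
SELECT customer, SUM(quantity) * 1.0 / COUNT(*) AS avg_quantity FROM orders GROUP BY customer

Result:
customer | avg_quantity
---------+-------------
Alice    | 6.5         
Carol    | 2           
Grace    | 6.333333    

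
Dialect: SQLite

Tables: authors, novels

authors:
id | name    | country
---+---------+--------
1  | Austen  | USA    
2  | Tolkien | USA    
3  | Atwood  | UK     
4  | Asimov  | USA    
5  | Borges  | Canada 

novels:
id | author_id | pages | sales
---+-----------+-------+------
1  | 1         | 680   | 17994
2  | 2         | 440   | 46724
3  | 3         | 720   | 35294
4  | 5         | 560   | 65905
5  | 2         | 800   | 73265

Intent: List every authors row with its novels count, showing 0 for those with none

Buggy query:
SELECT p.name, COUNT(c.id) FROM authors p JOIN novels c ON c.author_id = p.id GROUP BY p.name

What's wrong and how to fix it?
Bug: INNER JOIN drops authors rows that have no matching novels rows

Fix: Switch to LEFT JOIN to retain unmatched parent rows

Corrected query:
SELECT p.name, COUNT(c.id) FROM authors p LEFT JOIN novels c ON c.author_id = p.id GROUP BY p.name

Result:
name    | COUNT(c.id)
--------+------------
Asimov  | 0          
Atwood  | 1          
Austen  | 1          
Borges  | 1          
Tolkien | 2          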